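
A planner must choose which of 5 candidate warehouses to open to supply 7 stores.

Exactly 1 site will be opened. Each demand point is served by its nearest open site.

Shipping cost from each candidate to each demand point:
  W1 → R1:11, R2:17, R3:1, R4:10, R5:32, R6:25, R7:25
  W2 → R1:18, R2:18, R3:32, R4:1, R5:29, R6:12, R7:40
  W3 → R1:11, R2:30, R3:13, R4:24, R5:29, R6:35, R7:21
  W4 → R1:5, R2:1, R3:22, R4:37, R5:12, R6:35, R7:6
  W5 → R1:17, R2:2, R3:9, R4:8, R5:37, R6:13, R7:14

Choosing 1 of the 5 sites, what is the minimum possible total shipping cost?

100

Open {W5}.
  R1→W5 17, R2→W5 2, R3→W5 9, R4→W5 8, R5→W5 37, R6→W5 13, R7→W5 14  ⇒ total 100.
Compare {W4}: total 118.
Compare {W1}: total 121.
No size-1 selection does better; minimum is 100.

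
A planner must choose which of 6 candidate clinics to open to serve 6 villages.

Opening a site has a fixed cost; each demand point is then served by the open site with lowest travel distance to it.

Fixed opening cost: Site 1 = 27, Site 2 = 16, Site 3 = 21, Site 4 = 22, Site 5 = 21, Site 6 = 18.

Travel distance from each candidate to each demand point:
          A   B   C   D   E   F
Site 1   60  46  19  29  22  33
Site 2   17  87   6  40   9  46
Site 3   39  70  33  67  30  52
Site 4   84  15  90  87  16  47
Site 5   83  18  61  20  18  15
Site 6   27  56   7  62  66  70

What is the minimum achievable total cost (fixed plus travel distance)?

122

Open {Site 2, Site 5}: assign each demand point to its cheapest open site.
  A→Site 2 17, B→Site 5 18, C→Site 2 6, D→Site 5 20, E→Site 2 9, F→Site 5 15
  travel distance 85, fixed 37 → total 122.
Compare {Site 2, Site 5, Site 6}: travel distance 85 + fixed 55 = 140.
Compare {Site 2, Site 4, Site 5}: travel distance 82 + fixed 59 = 141.
Compare {Site 2, Site 3, Site 5}: travel distance 85 + fixed 58 = 143.
All other subsets cost ≥ 140. Minimum total cost: 122.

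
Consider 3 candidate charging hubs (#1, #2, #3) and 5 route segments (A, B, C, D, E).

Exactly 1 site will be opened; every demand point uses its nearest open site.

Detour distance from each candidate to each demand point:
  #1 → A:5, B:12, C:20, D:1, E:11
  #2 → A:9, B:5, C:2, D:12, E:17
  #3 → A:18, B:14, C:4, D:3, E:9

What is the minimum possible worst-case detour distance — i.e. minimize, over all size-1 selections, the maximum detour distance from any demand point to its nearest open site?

Open {#2}.
  Farthest demand point is E at detour distance 17 (to #2); all others are ≤ 17.
With {#3} the worst case is 18.
With {#1} the worst case is 20.
No size-1 selection achieves below 17.

17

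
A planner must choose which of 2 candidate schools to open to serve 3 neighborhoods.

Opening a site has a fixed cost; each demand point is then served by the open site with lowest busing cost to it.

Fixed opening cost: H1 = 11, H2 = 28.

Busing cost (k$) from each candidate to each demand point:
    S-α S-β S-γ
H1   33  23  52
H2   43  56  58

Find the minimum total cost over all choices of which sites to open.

119

Open {H1}: assign each demand point to its cheapest open site.
  S-α→H1 33, S-β→H1 23, S-γ→H1 52
  busing cost 108, fixed 11 → total 119.
Compare {H1, H2}: busing cost 108 + fixed 39 = 147.
Compare {H2}: busing cost 157 + fixed 28 = 185.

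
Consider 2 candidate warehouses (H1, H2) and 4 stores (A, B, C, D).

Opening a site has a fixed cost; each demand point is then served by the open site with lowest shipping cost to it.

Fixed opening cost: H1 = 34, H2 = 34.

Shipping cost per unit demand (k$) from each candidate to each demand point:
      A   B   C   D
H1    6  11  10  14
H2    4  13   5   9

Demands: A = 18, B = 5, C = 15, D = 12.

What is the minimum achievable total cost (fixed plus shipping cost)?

Open {H2}: assign each demand point to its cheapest open site.
  A→H2 18×4=72, B→H2 5×13=65, C→H2 15×5=75, D→H2 12×9=108
  shipping cost 320, fixed 34 → total 354.
Compare {H1, H2}: shipping cost 310 + fixed 68 = 378.
Compare {H1}: shipping cost 481 + fixed 34 = 515.

354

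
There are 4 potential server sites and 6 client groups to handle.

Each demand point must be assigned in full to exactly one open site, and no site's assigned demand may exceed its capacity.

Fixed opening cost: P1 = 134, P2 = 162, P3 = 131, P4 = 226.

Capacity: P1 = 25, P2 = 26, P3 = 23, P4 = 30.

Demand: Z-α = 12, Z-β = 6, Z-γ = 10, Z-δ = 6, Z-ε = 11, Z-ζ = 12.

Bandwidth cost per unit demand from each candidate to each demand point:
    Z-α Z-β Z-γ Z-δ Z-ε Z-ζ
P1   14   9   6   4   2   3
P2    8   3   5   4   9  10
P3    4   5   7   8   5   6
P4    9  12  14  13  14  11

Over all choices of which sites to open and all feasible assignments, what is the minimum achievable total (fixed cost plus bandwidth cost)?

Open {P1, P2, P3}; cheapest assignment that respects the capacities:
  P1 (cap 25, load 23): Z-ε, Z-ζ — cost 11×2 + 12×3 = 58
  P2 (cap 26, load 22): Z-β, Z-γ, Z-δ — cost 6×3 + 10×5 + 6×4 = 92
  P3 (cap 23, load 12): Z-α — cost 12×4 = 48
  Shipping 198, fixed 427 → total 625.
  Any other capacity-feasible assignment to {P1, P2, P3} ships for at least 198.
Compare {P1, P2, P4}: its best feasible assignment gives total 780.
Compare {P1, P3, P4}: its best feasible assignment gives total 805.
Every other set of open sites that can feasibly serve all demand totals ≥ 780 even under its best assignment. Minimum: 625.

625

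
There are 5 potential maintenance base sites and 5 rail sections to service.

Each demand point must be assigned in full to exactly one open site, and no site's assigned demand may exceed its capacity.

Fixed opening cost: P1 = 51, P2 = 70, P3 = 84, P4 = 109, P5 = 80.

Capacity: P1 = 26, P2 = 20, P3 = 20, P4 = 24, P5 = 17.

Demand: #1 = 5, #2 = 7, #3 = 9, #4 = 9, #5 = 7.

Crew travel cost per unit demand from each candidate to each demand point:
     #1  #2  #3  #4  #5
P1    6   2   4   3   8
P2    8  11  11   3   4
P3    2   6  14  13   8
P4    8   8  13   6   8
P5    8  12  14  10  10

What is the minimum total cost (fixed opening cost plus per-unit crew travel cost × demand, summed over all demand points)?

Open {P1, P2}; cheapest assignment that respects the capacities:
  P1 (cap 26, load 21): #1, #2, #3 — cost 5×6 + 7×2 + 9×4 = 80
  P2 (cap 20, load 16): #4, #5 — cost 9×3 + 7×4 = 55
  Shipping 135, fixed 121 → total 256.
  Any other capacity-feasible assignment to {P1, P2} ships for at least 135.
Compare {P1, P3}: its best feasible assignment gives total 278.
Compare {P1, P5}: its best feasible assignment gives total 318.
Every other set of open sites that can feasibly serve all demand totals ≥ 278 even under its best assignment. Minimum: 256.

256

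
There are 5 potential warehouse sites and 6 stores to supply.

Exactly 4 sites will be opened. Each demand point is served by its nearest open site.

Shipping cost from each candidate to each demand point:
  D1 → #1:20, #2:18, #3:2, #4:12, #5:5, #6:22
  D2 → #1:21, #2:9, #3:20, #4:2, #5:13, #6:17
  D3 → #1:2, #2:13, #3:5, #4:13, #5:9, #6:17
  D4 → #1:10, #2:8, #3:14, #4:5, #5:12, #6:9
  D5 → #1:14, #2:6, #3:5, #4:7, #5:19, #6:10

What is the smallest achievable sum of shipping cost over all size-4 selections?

Open {D1, D2, D3, D5}.
  #1→D3 2, #2→D5 6, #3→D1 2, #4→D2 2, #5→D1 5, #6→D5 10  ⇒ total 27.
Compare {D1, D2, D3, D4}: total 28.
Compare {D1, D3, D4, D5}: total 29.
No size-4 selection does better; minimum is 27.

27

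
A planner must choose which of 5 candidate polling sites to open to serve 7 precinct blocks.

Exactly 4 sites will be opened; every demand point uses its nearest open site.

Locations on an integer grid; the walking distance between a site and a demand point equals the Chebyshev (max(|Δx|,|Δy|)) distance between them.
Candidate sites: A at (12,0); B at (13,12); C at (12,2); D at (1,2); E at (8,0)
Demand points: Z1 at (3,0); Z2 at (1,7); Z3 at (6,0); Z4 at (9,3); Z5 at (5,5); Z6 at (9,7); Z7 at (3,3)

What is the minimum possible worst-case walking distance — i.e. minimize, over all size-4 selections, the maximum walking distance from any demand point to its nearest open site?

Open {A, B, C, D}.
  Farthest demand point is Z2 at walking distance 5 (to D); all others are ≤ 5.
With {A, B, D, E} the worst case is 5.
With {A, C, D, E} the worst case is 5.
No size-4 selection achieves below 5.

5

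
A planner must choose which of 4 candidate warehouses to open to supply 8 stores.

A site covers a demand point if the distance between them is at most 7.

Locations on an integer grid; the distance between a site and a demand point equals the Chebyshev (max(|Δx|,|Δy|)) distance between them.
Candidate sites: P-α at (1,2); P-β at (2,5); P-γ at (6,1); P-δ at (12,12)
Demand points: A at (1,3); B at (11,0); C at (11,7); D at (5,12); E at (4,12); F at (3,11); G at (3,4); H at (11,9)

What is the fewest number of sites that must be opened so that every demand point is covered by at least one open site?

Coverage sets (demand points within 7 of each site):
  P-α: {A, G}
  P-β: {A, D, E, F, G}
  P-γ: {A, B, C, G}
  P-δ: {C, D, H}
No 2 sites suffice: every size-2 union leaves at least one demand point uncovered.
But {P-β, P-γ, P-δ} covers everything, so the minimum is 3.

3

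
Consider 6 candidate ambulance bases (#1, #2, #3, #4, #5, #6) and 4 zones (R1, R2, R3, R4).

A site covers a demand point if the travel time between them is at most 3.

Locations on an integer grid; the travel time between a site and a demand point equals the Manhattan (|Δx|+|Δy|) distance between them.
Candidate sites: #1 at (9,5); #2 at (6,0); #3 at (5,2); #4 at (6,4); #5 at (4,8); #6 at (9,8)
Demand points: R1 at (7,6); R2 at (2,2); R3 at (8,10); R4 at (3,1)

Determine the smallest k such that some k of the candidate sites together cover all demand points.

3

Coverage sets (demand points within 3 of each site):
  #1: {R1}
  #2: {}
  #3: {R2, R4}
  #4: {R1}
  #5: {}
  #6: {R3}
No 2 sites suffice: every size-2 union leaves at least one demand point uncovered.
But {#1, #3, #6} covers everything, so the minimum is 3.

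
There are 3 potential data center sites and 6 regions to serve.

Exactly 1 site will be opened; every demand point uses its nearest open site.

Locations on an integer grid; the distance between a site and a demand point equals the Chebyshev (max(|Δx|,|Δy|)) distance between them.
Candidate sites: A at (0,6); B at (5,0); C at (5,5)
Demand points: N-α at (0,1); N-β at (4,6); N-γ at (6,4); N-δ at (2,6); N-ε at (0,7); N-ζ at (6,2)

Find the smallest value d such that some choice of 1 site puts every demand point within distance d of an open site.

Open {C}.
  Farthest demand point is N-α at distance 5 (to C); all others are ≤ 5.
With {A} the worst case is 6.
With {B} the worst case is 7.
No size-1 selection achieves below 5.

5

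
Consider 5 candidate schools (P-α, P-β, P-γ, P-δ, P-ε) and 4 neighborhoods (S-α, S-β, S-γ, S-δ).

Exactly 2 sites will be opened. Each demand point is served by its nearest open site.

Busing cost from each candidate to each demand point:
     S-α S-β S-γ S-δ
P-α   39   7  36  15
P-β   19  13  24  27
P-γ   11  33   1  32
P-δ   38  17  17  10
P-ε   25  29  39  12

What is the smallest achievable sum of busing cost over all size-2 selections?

Open {P-α, P-γ}.
  S-α→P-γ 11, S-β→P-α 7, S-γ→P-γ 1, S-δ→P-α 15  ⇒ total 34.
Compare {P-γ, P-δ}: total 39.
Compare {P-β, P-γ}: total 52.
No size-2 selection does better; minimum is 34.

34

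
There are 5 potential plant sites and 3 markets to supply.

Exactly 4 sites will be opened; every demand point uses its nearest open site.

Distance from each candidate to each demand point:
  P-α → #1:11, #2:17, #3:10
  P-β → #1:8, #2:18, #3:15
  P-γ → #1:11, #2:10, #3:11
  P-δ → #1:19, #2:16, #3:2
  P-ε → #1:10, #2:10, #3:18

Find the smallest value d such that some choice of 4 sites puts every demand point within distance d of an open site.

Open {P-α, P-β, P-γ, P-δ}.
  Farthest demand point is #2 at distance 10 (to P-γ); all others are ≤ 10.
With {P-α, P-β, P-γ, P-ε} the worst case is 10.
With {P-α, P-β, P-δ, P-ε} the worst case is 10.
No size-4 selection achieves below 10.

10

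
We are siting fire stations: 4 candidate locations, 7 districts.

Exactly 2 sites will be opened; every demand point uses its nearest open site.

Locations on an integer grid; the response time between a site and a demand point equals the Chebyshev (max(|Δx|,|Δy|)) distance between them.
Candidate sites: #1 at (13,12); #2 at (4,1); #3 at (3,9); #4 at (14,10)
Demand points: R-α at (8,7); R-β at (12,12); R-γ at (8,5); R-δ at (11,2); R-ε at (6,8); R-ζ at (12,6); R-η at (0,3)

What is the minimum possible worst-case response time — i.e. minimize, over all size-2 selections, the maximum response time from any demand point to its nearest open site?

7

Open {#1, #2}.
  Farthest demand point is R-δ at response time 7 (to #2); all others are ≤ 7.
With {#2, #4} the worst case is 7.
With {#1, #3} the worst case is 8.
No size-2 selection achieves below 7.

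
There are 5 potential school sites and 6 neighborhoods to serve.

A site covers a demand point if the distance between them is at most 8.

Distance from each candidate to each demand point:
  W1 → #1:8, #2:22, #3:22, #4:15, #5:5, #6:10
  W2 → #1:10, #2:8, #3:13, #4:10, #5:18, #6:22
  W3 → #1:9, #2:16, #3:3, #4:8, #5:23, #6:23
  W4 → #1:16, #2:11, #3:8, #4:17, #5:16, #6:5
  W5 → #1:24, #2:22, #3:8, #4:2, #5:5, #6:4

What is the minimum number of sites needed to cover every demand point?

Coverage sets (demand points within 8 of each site):
  W1: {#1, #5}
  W2: {#2}
  W3: {#3, #4}
  W4: {#3, #6}
  W5: {#3, #4, #5, #6}
No 2 sites suffice: every size-2 union leaves at least one demand point uncovered.
But {W1, W2, W5} covers everything, so the minimum is 3.

3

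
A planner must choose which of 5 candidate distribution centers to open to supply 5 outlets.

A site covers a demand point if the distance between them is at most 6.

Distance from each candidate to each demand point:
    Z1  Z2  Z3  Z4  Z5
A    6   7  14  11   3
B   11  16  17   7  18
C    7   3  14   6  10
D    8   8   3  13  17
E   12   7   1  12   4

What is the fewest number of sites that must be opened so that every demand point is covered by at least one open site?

Coverage sets (demand points within 6 of each site):
  A: {Z1, Z5}
  B: {}
  C: {Z2, Z4}
  D: {Z3}
  E: {Z3, Z5}
No 2 sites suffice: every size-2 union leaves at least one demand point uncovered.
But {A, C, D} covers everything, so the minimum is 3.

3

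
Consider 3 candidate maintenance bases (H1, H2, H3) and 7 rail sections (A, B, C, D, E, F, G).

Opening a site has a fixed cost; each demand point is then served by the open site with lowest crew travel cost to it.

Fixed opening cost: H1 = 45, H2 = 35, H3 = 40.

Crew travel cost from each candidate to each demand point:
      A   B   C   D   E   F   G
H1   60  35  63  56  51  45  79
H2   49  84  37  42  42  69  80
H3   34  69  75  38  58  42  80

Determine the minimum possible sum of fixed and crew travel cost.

Open {H1, H2}: assign each demand point to its cheapest open site.
  A→H2 49, B→H1 35, C→H2 37, D→H2 42, E→H2 42, F→H1 45, G→H1 79
  crew travel cost 329, fixed 80 → total 409.
Compare {H2, H3}: crew travel cost 342 + fixed 75 = 417.
Compare {H1, H3}: crew travel cost 342 + fixed 85 = 427.
Compare {H1, H2, H3}: crew travel cost 307 + fixed 120 = 427.
All other subsets cost ≥ 417. Minimum total cost: 409.

409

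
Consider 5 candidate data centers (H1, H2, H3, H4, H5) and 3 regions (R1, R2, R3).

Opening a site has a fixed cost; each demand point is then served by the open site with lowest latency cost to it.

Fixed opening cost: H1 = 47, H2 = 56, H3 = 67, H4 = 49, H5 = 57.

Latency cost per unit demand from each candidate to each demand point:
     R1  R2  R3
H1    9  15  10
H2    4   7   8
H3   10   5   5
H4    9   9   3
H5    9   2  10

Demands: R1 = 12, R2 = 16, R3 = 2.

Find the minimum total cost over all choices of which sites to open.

209

Open {H2, H5}: assign each demand point to its cheapest open site.
  R1→H2 12×4=48, R2→H5 16×2=32, R3→H2 2×8=16
  latency cost 96, fixed 113 → total 209.
Compare {H5}: latency cost 160 + fixed 57 = 217.
Compare {H2}: latency cost 176 + fixed 56 = 232.
Compare {H2, H4, H5}: latency cost 86 + fixed 162 = 248.
All other subsets cost ≥ 217. Minimum total cost: 209.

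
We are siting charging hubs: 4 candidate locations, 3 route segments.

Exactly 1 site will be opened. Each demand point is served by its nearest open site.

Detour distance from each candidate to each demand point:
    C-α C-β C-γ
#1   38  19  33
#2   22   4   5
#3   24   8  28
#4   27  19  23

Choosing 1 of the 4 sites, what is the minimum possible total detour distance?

Open {#2}.
  C-α→#2 22, C-β→#2 4, C-γ→#2 5  ⇒ total 31.
Compare {#3}: total 60.
Compare {#4}: total 69.
No size-1 selection does better; minimum is 31.

31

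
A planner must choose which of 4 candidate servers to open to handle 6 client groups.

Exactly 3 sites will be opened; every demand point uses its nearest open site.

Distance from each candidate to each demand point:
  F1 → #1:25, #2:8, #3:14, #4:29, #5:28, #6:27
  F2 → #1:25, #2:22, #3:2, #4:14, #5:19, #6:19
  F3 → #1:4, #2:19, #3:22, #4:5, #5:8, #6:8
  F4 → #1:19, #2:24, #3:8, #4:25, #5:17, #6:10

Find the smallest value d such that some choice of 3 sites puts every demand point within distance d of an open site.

Open {F1, F2, F3}.
  Farthest demand point is #2 at distance 8 (to F1); all others are ≤ 8.
With {F1, F3, F4} the worst case is 8.
With {F1, F2, F4} the worst case is 19.
No size-3 selection achieves below 8.

8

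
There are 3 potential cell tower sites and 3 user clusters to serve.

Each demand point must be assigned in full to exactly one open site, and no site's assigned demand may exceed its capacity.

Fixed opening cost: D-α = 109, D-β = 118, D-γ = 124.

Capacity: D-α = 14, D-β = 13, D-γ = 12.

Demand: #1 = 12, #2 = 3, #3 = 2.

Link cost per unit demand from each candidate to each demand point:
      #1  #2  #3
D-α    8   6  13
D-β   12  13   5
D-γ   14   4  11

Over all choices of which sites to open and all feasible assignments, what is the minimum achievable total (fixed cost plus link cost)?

363

Open {D-α, D-γ}; cheapest assignment that respects the capacities:
  D-α (cap 14, load 12): #1 — cost 12×8 = 96
  D-γ (cap 12, load 5): #2, #3 — cost 3×4 + 2×11 = 34
  Shipping 130, fixed 233 → total 363.
  Any other capacity-feasible assignment to {D-α, D-γ} ships for at least 130.
Compare {D-α, D-β}: its best feasible assignment gives total 372.
Compare {D-β, D-γ}: its best feasible assignment gives total 420.
Every other set of open sites that can feasibly serve all demand totals ≥ 372 even under its best assignment. Minimum: 363.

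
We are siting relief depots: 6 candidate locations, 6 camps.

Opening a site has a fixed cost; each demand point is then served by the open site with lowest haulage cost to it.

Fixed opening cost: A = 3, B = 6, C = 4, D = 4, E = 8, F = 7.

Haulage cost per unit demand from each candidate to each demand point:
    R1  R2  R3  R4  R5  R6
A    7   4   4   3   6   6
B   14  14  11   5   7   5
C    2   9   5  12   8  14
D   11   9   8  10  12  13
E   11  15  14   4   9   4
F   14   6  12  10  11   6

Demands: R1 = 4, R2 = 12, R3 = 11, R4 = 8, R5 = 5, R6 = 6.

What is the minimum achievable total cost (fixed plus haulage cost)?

193

Open {A, C, E}: assign each demand point to its cheapest open site.
  R1→C 4×2=8, R2→A 12×4=48, R3→A 11×4=44, R4→A 8×3=24, R5→A 5×6=30, R6→E 6×4=24
  haulage cost 178, fixed 15 → total 193.
Compare {A, C}: haulage cost 190 + fixed 7 = 197.
Compare {A, B, C}: haulage cost 184 + fixed 13 = 197.
Compare {A, C, D, E}: haulage cost 178 + fixed 19 = 197.
All other subsets cost ≥ 197. Minimum total cost: 193.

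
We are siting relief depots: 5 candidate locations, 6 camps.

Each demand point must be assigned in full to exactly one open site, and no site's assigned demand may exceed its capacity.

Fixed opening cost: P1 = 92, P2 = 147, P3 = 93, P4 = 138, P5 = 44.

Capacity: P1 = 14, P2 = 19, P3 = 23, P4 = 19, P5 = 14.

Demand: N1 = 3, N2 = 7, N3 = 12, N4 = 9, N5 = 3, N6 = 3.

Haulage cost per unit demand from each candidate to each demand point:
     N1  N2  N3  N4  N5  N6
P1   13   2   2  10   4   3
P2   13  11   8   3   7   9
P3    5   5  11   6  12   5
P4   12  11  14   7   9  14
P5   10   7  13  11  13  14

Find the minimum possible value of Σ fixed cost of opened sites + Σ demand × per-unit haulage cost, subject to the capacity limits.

Open {P1, P3, P5}; cheapest assignment that respects the capacities:
  P1 (cap 14, load 12): N3 — cost 12×2 = 24
  P3 (cap 23, load 22): N1, N2, N4, N6 — cost 3×5 + 7×5 + 9×6 + 3×5 = 119
  P5 (cap 14, load 3): N5 — cost 3×13 = 39
  Shipping 182, fixed 229 → total 411.
  Any other capacity-feasible assignment to {P1, P3, P5} ships for at least 182.
Compare {P1, P2, P5}: its best feasible assignment gives total 461.
Compare {P1, P2, P3}: its best feasible assignment gives total 469.
Every other set of open sites that can feasibly serve all demand totals ≥ 461 even under its best assignment. Minimum: 411.

411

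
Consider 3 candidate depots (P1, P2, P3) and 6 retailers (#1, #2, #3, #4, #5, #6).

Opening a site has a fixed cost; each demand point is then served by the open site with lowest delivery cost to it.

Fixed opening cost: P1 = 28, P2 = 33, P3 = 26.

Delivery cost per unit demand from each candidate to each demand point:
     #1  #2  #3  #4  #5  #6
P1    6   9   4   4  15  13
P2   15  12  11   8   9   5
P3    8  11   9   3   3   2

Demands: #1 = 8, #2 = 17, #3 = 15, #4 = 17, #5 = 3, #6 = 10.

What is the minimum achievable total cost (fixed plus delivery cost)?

395

Open {P1, P3}: assign each demand point to its cheapest open site.
  #1→P1 8×6=48, #2→P1 17×9=153, #3→P1 15×4=60, #4→P3 17×3=51, #5→P3 3×3=9, #6→P3 10×2=20
  delivery cost 341, fixed 54 → total 395.
Compare {P1, P2, P3}: delivery cost 341 + fixed 87 = 428.
Compare {P1, P2}: delivery cost 406 + fixed 61 = 467.
Compare {P3}: delivery cost 466 + fixed 26 = 492.
All other subsets cost ≥ 428. Minimum total cost: 395.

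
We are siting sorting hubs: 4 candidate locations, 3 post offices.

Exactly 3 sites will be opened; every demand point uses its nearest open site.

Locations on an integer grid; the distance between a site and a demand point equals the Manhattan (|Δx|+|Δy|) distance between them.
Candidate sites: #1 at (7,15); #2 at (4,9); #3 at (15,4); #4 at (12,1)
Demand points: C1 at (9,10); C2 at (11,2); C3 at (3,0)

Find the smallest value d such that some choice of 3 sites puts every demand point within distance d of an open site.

10

Open {#1, #2, #3}.
  Farthest demand point is C3 at distance 10 (to #2); all others are ≤ 10.
With {#1, #2, #4} the worst case is 10.
With {#1, #3, #4} the worst case is 10.
No size-3 selection achieves below 10.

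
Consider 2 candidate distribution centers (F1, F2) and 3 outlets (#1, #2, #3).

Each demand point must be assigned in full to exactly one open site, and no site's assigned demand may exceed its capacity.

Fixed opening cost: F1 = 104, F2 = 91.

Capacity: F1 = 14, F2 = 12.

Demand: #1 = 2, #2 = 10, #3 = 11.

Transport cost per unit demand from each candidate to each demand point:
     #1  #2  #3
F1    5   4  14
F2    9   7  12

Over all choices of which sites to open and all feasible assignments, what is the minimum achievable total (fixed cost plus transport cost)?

Open {F1, F2}; cheapest assignment that respects the capacities:
  F1 (cap 14, load 12): #1, #2 — cost 2×5 + 10×4 = 50
  F2 (cap 12, load 11): #3 — cost 11×12 = 132
  Shipping 182, fixed 195 → total 377.
  Any other capacity-feasible assignment to {F1, F2} ships for at least 182.
Total demand is 23 and no other set of sites has combined capacity ≥ 23, so {F1, F2} is the only feasible choice of open sites. Minimum: 377.

377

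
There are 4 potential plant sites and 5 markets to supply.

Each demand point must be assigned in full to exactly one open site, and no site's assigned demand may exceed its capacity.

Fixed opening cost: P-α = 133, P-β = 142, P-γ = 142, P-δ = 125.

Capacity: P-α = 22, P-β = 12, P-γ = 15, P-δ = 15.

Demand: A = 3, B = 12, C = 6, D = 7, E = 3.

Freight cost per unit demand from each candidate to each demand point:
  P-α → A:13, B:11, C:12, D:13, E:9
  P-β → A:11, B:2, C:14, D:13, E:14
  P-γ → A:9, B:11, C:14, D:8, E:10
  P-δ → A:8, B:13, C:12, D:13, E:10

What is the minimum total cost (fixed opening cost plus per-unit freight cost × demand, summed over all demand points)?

528

Open {P-α, P-β}; cheapest assignment that respects the capacities:
  P-α (cap 22, load 19): A, C, D, E — cost 3×13 + 6×12 + 7×13 + 3×9 = 229
  P-β (cap 12, load 12): B — cost 12×2 = 24
  Shipping 253, fixed 275 → total 528.
  Any other capacity-feasible assignment to {P-α, P-β} ships for at least 253.
Compare {P-α, P-γ}: its best feasible assignment gives total 589.
Compare {P-α, P-δ}: its best feasible assignment gives total 604.
Every other set of open sites that can feasibly serve all demand totals ≥ 589 even under its best assignment. Minimum: 528.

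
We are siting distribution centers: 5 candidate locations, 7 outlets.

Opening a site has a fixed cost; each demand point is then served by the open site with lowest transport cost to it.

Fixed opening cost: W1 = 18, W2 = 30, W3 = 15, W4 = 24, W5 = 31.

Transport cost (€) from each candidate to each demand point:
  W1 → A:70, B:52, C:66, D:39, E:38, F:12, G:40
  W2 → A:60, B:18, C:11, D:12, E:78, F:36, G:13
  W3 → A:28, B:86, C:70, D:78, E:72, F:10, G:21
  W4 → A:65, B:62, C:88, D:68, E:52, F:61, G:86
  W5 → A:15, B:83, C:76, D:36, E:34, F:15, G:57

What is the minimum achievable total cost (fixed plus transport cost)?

179

Open {W2, W5}: assign each demand point to its cheapest open site.
  A→W5 15, B→W2 18, C→W2 11, D→W2 12, E→W5 34, F→W5 15, G→W2 13
  transport cost 118, fixed 61 → total 179.
Compare {W2, W3, W5}: transport cost 113 + fixed 76 = 189.
Compare {W1, W2, W3}: transport cost 130 + fixed 63 = 193.
Compare {W1, W2, W5}: transport cost 115 + fixed 79 = 194.
All other subsets cost ≥ 189. Minimum total cost: 179.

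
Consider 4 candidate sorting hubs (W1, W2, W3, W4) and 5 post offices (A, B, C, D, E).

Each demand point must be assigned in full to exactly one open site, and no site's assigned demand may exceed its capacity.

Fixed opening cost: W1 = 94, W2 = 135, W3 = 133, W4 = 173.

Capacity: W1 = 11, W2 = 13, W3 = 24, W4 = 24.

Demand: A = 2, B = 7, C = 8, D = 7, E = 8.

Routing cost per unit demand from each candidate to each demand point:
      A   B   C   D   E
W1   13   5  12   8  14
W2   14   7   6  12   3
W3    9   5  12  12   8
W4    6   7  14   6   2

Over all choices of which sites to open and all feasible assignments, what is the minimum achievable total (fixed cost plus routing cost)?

Open {W2, W4}; cheapest assignment that respects the capacities:
  W2 (cap 13, load 8): C — cost 8×6 = 48
  W4 (cap 24, load 24): A, B, D, E — cost 2×6 + 7×7 + 7×6 + 8×2 = 119
  Shipping 167, fixed 308 → total 475.
  Any other capacity-feasible assignment to {W2, W4} ships for at least 167.
Compare {W1, W4}: its best feasible assignment gives total 482.
Compare {W1, W3}: its best feasible assignment gives total 504.
Every other set of open sites that can feasibly serve all demand totals ≥ 482 even under its best assignment. Minimum: 475.

475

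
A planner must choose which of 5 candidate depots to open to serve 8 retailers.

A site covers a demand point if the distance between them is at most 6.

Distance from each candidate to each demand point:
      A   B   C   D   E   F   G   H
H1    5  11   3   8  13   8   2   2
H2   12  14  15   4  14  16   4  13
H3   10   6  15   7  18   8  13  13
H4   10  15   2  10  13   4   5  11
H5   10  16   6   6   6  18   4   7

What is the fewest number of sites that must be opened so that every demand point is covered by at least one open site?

4

Coverage sets (demand points within 6 of each site):
  H1: {A, C, G, H}
  H2: {D, G}
  H3: {B}
  H4: {C, F, G}
  H5: {C, D, E, G}
No 3 sites suffice: every size-3 union leaves at least one demand point uncovered.
But {H1, H3, H4, H5} covers everything, so the minimum is 4.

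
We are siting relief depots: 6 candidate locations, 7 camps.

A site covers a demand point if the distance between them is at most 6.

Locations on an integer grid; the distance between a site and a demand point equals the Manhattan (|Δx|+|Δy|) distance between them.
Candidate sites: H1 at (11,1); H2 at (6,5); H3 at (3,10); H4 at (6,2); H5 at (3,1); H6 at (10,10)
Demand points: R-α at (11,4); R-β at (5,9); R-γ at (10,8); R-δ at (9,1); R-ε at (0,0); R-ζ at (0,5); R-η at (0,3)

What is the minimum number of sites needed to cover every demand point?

3

Coverage sets (demand points within 6 of each site):
  H1: {R-α, R-δ}
  H2: {R-α, R-β, R-ζ}
  H3: {R-β}
  H4: {R-δ}
  H5: {R-δ, R-ε, R-η}
  H6: {R-β, R-γ}
No 2 sites suffice: every size-2 union leaves at least one demand point uncovered.
But {H2, H5, H6} covers everything, so the minimum is 3.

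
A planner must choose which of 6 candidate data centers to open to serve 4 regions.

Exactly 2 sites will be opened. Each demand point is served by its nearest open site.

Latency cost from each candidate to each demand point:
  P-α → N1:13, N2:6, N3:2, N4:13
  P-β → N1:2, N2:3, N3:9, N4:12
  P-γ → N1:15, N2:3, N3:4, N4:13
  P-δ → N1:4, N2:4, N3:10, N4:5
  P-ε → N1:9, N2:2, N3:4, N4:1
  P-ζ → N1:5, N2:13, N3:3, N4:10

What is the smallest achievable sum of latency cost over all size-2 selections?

9

Open {P-β, P-ε}.
  N1→P-β 2, N2→P-ε 2, N3→P-ε 4, N4→P-ε 1  ⇒ total 9.
Compare {P-δ, P-ε}: total 11.
Compare {P-ε, P-ζ}: total 11.
No size-2 selection does better; minimum is 9.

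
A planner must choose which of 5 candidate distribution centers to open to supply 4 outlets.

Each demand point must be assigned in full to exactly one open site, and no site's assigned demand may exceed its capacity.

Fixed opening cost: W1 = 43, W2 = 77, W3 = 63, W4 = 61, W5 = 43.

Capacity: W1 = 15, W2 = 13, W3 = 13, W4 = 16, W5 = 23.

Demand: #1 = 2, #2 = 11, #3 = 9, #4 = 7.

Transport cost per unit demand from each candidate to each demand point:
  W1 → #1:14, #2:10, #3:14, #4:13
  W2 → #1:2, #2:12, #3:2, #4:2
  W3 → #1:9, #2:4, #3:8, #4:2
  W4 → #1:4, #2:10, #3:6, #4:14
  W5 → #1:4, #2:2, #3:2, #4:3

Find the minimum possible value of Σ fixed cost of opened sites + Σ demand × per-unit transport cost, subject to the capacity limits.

168

Open {W3, W5}; cheapest assignment that respects the capacities:
  W3 (cap 13, load 7): #4 — cost 7×2 = 14
  W5 (cap 23, load 22): #1, #2, #3 — cost 2×4 + 11×2 + 9×2 = 48
  Shipping 62, fixed 106 → total 168.
  Any other capacity-feasible assignment to {W3, W5} ships for at least 62.
Compare {W2, W5}: its best feasible assignment gives total 178.
Compare {W4, W5}: its best feasible assignment gives total 209.
Every other set of open sites that can feasibly serve all demand totals ≥ 178 even under its best assignment. Minimum: 168.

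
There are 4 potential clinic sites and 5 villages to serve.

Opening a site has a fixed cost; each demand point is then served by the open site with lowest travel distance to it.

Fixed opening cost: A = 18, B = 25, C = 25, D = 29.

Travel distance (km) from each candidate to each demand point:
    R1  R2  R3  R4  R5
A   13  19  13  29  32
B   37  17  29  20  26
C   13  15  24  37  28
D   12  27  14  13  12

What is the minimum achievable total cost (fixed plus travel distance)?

107

Open {D}: assign each demand point to its cheapest open site.
  R1→D 12, R2→D 27, R3→D 14, R4→D 13, R5→D 12
  travel distance 78, fixed 29 → total 107.
Compare {A, D}: travel distance 69 + fixed 47 = 116.
Compare {C, D}: travel distance 66 + fixed 54 = 120.
Compare {B, D}: travel distance 68 + fixed 54 = 122.
All other subsets cost ≥ 116. Minimum total cost: 107.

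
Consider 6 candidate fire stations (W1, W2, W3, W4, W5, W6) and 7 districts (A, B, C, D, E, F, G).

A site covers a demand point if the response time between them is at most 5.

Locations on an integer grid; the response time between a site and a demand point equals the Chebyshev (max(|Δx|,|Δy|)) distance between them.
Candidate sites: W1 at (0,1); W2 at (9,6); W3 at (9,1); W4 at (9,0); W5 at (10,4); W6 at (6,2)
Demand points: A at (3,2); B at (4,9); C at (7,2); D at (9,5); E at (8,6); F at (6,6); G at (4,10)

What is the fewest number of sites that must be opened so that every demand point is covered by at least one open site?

Coverage sets (demand points within 5 of each site):
  W1: {A}
  W2: {B, C, D, E, F, G}
  W3: {C, D, E, F}
  W4: {C, D}
  W5: {C, D, E, F}
  W6: {A, C, D, E, F}
No single site covers all 7 demand points.
But {W1, W2} covers everything, so the minimum is 2.

2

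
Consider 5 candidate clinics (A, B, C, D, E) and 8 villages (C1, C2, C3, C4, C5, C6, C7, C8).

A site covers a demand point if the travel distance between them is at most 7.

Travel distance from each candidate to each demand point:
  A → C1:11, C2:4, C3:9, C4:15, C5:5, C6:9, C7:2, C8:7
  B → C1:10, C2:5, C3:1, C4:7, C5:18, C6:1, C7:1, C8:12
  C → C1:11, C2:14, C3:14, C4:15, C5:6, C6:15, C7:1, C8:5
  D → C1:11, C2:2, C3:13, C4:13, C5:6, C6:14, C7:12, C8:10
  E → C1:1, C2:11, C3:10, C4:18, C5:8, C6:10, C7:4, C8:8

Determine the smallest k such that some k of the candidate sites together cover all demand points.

Coverage sets (demand points within 7 of each site):
  A: {C2, C5, C7, C8}
  B: {C2, C3, C4, C6, C7}
  C: {C5, C7, C8}
  D: {C2, C5}
  E: {C1, C7}
No 2 sites suffice: every size-2 union leaves at least one demand point uncovered.
But {A, B, E} covers everything, so the minimum is 3.

3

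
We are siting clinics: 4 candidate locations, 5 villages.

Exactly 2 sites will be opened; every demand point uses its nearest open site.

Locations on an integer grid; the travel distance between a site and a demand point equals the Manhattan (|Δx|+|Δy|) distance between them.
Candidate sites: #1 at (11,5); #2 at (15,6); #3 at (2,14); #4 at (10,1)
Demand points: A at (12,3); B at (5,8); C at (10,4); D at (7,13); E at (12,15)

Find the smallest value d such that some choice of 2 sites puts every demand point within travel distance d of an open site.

Open {#1, #3}.
  Farthest demand point is E at travel distance 11 (to #1); all others are ≤ 11.
With {#2, #3} the worst case is 11.
With {#3, #4} the worst case is 11.
No size-2 selection achieves below 11.

11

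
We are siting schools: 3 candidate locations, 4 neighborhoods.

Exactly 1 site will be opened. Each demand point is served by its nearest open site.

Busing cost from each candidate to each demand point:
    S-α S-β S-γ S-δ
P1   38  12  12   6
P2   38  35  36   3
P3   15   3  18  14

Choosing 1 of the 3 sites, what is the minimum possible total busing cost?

Open {P3}.
  S-α→P3 15, S-β→P3 3, S-γ→P3 18, S-δ→P3 14  ⇒ total 50.
Compare {P1}: total 68.
Compare {P2}: total 112.

50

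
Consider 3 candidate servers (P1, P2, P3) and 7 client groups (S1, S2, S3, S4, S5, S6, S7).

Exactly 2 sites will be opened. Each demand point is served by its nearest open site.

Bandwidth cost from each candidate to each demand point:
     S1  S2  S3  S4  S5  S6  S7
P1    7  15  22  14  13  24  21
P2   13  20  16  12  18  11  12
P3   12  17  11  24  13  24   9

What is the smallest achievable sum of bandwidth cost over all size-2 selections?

85

Open {P2, P3}.
  S1→P3 12, S2→P3 17, S3→P3 11, S4→P2 12, S5→P3 13, S6→P2 11, S7→P3 9  ⇒ total 85.
Compare {P1, P2}: total 86.
Compare {P1, P3}: total 93.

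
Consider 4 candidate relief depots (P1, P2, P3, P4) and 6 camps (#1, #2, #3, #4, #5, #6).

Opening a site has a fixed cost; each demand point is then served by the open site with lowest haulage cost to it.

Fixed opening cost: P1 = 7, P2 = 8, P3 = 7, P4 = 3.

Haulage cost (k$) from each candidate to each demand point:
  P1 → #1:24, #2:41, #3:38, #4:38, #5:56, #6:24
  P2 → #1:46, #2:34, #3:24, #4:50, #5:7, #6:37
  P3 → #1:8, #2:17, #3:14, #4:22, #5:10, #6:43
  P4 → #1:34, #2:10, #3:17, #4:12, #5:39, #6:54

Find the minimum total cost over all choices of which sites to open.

Open {P1, P3, P4}: assign each demand point to its cheapest open site.
  #1→P3 8, #2→P4 10, #3→P3 14, #4→P4 12, #5→P3 10, #6→P1 24
  haulage cost 78, fixed 17 → total 95.
Compare {P1, P2, P3, P4}: haulage cost 75 + fixed 25 = 100.
Compare {P2, P3, P4}: haulage cost 88 + fixed 18 = 106.
Compare {P3, P4}: haulage cost 97 + fixed 10 = 107.
All other subsets cost ≥ 100. Minimum total cost: 95.

95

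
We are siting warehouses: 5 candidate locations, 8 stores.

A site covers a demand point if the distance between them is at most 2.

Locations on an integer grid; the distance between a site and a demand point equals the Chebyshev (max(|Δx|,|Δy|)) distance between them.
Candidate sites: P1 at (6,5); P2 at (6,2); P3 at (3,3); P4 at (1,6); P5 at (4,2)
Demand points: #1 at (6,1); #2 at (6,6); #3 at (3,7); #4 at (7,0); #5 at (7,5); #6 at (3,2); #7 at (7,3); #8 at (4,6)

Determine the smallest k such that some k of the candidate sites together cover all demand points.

4

Coverage sets (demand points within 2 of each site):
  P1: {#2, #5, #7, #8}
  P2: {#1, #4, #7}
  P3: {#6}
  P4: {#3}
  P5: {#1, #6}
No 3 sites suffice: every size-3 union leaves at least one demand point uncovered.
But {P1, P2, P3, P4} covers everything, so the minimum is 4.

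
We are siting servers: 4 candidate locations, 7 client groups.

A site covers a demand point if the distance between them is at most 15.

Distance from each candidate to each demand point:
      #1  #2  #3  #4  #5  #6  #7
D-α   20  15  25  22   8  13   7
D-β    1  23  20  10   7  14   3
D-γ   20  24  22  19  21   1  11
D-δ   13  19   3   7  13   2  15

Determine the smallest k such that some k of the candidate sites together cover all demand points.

Coverage sets (demand points within 15 of each site):
  D-α: {#2, #5, #6, #7}
  D-β: {#1, #4, #5, #6, #7}
  D-γ: {#6, #7}
  D-δ: {#1, #3, #4, #5, #6, #7}
No single site covers all 7 demand points.
But {D-α, D-δ} covers everything, so the minimum is 2.

2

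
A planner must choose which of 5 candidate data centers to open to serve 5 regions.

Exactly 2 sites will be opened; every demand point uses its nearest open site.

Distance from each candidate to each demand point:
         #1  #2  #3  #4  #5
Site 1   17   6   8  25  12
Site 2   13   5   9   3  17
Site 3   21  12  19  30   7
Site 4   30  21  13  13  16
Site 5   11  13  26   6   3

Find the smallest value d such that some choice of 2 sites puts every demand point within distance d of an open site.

Open {Site 1, Site 5}.
  Farthest demand point is #1 at distance 11 (to Site 5); all others are ≤ 11.
With {Site 2, Site 5} the worst case is 11.
With {Site 1, Site 2} the worst case is 13.
No size-2 selection achieves below 11.

11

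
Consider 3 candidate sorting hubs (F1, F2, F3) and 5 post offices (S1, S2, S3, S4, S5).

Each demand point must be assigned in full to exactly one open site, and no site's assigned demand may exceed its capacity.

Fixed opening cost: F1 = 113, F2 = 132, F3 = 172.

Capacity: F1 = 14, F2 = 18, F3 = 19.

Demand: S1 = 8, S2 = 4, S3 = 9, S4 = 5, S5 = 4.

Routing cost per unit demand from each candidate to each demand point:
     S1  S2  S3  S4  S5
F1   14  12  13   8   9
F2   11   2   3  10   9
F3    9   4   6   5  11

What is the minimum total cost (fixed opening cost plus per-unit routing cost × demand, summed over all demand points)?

Open {F1, F2}; cheapest assignment that respects the capacities:
  F1 (cap 14, load 13): S1, S4 — cost 8×14 + 5×8 = 152
  F2 (cap 18, load 17): S2, S3, S5 — cost 4×2 + 9×3 + 4×9 = 71
  Shipping 223, fixed 245 → total 468.
  Any other capacity-feasible assignment to {F1, F2} ships for at least 223.
Compare {F2, F3}: its best feasible assignment gives total 472.
Compare {F1, F3}: its best feasible assignment gives total 528.
Every other set of open sites that can feasibly serve all demand totals ≥ 472 even under its best assignment. Minimum: 468.

468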